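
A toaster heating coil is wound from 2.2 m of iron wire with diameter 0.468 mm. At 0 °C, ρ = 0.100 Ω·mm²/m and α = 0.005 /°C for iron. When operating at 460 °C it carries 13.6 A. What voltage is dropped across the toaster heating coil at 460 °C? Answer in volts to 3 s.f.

57.4 V

ρ = 0.100 Ω·mm²/m = 1.00×10^-7 Ω·m
A = π(d/2)² = π(2.3400e-04 m)² = 1.720e-07 m²
R₍0₎ = ρL/A = (1.00×10^-7)(2.2)/(1.720e-07) = 1.279 Ω
R₍460₎ = R₍0₎(1 + αΔT) = 1.279 × (1 + 0.005×460) = 4.22 Ω
V = IR = 13.6 × 4.22 = 57.4 V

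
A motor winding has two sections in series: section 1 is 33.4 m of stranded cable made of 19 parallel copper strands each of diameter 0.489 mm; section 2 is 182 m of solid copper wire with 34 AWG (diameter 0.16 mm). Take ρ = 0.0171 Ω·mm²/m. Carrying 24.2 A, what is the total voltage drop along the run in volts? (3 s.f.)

ρ = 0.0171 Ω·mm²/m = 1.71×10^-8 Ω·m
Section 1: A_strand = π(2.4450e-04)² = 1.878e-07 m²; R₁ = ρL/(N·A_s) = (1.71×10^-8)(33.4)/(19×1.878e-07) = 0.1601 Ω
Section 2: A = π(0.16/2 mm)² = π(8.0000e-05 m)² = 2.011e-08 m²
R₂ = (1.71×10^-8)(182)/(2.011e-08) = 154.8 Ω
R = R₁ + R₂ = 154.9 Ω
V = IR = 24.2 × 154.9 = 3750 V

3750 V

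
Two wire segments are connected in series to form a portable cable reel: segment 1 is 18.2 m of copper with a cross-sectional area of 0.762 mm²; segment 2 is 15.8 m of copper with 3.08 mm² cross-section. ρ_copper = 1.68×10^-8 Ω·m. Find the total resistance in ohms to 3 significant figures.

0.487 Ω

Segment 1: A = 0.762 mm² = 7.620e-07 m²
R₁ = ρL/A = (1.68×10^-8)(18.2)/(7.620e-07) = 0.4013 Ω
Segment 2: A = 3.08 mm² = 3.080e-06 m²
R₂ = (1.68×10^-8)(15.8)/(3.080e-06) = 0.08618 Ω
R = R₁ + R₂ = 0.487 Ω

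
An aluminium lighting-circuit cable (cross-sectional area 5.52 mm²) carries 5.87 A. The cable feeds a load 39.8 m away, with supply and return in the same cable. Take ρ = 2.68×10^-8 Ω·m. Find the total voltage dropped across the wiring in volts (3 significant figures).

2.27 V

A = 5.52 mm² = 5.520e-06 m²
Total conductor length (both ways) L = 2 × 39.8 = 79.6 m
R = ρL/A = (2.68×10^-8)(79.6)/(5.520e-06) = 0.3865 Ω
V = IR = 5.87 × 0.3865 = 2.27 V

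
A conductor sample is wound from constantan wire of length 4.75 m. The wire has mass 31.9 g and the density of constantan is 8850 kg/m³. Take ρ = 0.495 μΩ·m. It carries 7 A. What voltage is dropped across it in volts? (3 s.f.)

21.7 V

ρ = 0.495 μΩ·m = 4.95×10^-7 Ω·m
A = m/(density·L) = 0.0319/(8850×4.75) = 7.5885e-07 m²
R = ρL/A = (4.95×10^-7)(4.75)/(7.5885e-07) = 3.098 Ω
V = IR = 7 × 3.098 = 21.7 V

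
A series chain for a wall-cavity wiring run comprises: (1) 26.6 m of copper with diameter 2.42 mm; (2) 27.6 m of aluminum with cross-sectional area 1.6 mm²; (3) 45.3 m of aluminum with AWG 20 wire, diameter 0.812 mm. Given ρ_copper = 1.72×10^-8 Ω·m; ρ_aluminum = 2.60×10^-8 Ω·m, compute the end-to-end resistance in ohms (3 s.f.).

Seg 1: A = π(d/2)² = π(1.2100e-03 m)² = 4.600e-06 m²
R_1 = (1.72×10^-8)(26.6)/(4.600e-06) = 0.09947 Ω
Seg 2: A = 1.6 mm² = 1.600e-06 m²
R_2 = (2.60×10^-8)(27.6)/(1.600e-06) = 0.4485 Ω
Seg 3: A = π(0.812/2 mm)² = π(4.0600e-04 m)² = 5.178e-07 m²
R_3 = (2.60×10^-8)(45.3)/(5.178e-07) = 2.274 Ω
R_total = R_1 + R_2 + R_3 = 2.82 Ω

2.82 Ω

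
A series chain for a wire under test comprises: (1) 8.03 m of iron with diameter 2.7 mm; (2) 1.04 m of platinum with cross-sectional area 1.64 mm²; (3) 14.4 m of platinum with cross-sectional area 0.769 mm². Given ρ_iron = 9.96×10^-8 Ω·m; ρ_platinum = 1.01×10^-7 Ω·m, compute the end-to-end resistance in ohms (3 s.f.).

Seg 1: A = π(d/2)² = π(1.3500e-03 m)² = 5.726e-06 m²
R_1 = (9.96×10^-8)(8.03)/(5.726e-06) = 0.1397 Ω
Seg 2: A = 1.64 mm² = 1.640e-06 m²
R_2 = (1.01×10^-7)(1.04)/(1.640e-06) = 0.06405 Ω
Seg 3: A = 0.769 mm² = 7.690e-07 m²
R_3 = (1.01×10^-7)(14.4)/(7.690e-07) = 1.891 Ω
R_total = R_1 + R_2 + R_3 = 2.10 Ω

2.10 Ω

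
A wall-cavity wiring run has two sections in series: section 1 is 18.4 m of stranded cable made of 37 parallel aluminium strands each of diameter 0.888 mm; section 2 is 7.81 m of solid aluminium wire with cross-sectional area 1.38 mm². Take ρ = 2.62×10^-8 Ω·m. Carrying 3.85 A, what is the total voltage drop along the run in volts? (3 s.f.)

0.652 V

Section 1: A_strand = π(4.4400e-04)² = 6.193e-07 m²; R₁ = ρL/(N·A_s) = (2.62×10^-8)(18.4)/(37×6.193e-07) = 0.02104 Ω
Section 2: A = 1.38 mm² = 1.380e-06 m²
R₂ = (2.62×10^-8)(7.81)/(1.380e-06) = 0.1483 Ω
R = R₁ + R₂ = 0.1693 Ω
V = IR = 3.85 × 0.1693 = 0.652 V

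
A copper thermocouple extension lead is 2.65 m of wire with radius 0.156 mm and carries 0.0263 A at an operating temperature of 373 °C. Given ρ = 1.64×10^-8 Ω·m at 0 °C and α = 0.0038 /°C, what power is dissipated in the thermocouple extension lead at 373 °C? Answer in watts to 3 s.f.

A = πr² = π(1.5600e-04 m)² = 7.645e-08 m²
R₍0₎ = ρL/A = (1.64×10^-8)(2.65)/(7.645e-08) = 0.5684 Ω
R₍373₎ = R₍0₎(1 + αΔT) = 0.5684 × (1 + 0.0038×373) = 1.374 Ω
P = I²R = (0.0263)² × 1.374 = 9.50×10^-4 W

9.50×10^-4 W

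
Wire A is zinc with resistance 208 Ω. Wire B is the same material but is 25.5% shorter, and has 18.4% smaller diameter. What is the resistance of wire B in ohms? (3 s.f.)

R ∝ L/d², so R_B/R_A = (1 − 25.5/100) × (1 − 18.4/100)⁻²
= 0.745 × 1.502 = 1.119
R_B = 1.119 × 208 = 233 Ω

233 Ω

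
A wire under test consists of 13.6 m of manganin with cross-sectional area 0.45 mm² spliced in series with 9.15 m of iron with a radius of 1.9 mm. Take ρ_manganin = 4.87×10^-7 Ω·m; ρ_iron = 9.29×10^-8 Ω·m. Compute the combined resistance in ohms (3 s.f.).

14.8 Ω

Segment 1: A = 0.45 mm² = 4.500e-07 m²
R₁ = ρL/A = (4.87×10^-7)(13.6)/(4.500e-07) = 14.72 Ω
Segment 2: A = πr² = π(1.9000e-03 m)² = 1.134e-05 m²
R₂ = (9.29×10^-8)(9.15)/(1.134e-05) = 0.07495 Ω
R = R₁ + R₂ = 14.8 Ω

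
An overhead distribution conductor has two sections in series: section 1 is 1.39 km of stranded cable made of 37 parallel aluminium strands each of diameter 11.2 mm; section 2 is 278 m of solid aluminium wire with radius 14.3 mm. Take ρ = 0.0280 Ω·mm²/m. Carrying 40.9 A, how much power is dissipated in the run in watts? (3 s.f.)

38.1 W

ρ = 0.0280 Ω·mm²/m = 2.80×10^-8 Ω·m
Section 1: A_strand = π(5.6000e-03)² = 9.852e-05 m²; R₁ = ρL/(N·A_s) = (2.80×10^-8)(1390)/(37×9.852e-05) = 0.01068 Ω
Section 2: A = πr² = π(1.4300e-02 m)² = 6.424e-04 m²
R₂ = (2.80×10^-8)(278)/(6.424e-04) = 0.01212 Ω
R = R₁ + R₂ = 0.02279 Ω
P = I²R = (40.9)² × 0.02279 = 38.1 W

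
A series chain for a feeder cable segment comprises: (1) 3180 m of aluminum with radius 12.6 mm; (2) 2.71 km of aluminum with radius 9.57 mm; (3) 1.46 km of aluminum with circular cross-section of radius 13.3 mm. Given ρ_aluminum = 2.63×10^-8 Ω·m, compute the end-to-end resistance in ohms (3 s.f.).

Seg 1: A = πr² = π(1.2600e-02 m)² = 4.988e-04 m²
R_1 = (2.63×10^-8)(3180)/(4.988e-04) = 0.1677 Ω
Seg 2: A = πr² = π(9.5700e-03 m)² = 2.877e-04 m²
R_2 = (2.63×10^-8)(2710)/(2.877e-04) = 0.2477 Ω
Seg 3: A = πr² = π(1.3300e-02 m)² = 5.557e-04 m²
R_3 = (2.63×10^-8)(1460)/(5.557e-04) = 0.0691 Ω
R_total = R_1 + R_2 + R_3 = 0.484 Ω

0.484 Ω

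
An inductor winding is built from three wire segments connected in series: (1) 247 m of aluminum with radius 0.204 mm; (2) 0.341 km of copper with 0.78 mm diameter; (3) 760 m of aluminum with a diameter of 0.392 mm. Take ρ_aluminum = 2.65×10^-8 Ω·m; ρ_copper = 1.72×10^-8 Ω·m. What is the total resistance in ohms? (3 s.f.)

229 Ω

Seg 1: A = πr² = π(2.0400e-04 m)² = 1.307e-07 m²
R_1 = (2.65×10^-8)(247)/(1.307e-07) = 50.06 Ω
Seg 2: A = π(d/2)² = π(3.9000e-04 m)² = 4.778e-07 m²
R_2 = (1.72×10^-8)(341)/(4.778e-07) = 12.27 Ω
Seg 3: A = π(d/2)² = π(1.9600e-04 m)² = 1.207e-07 m²
R_3 = (2.65×10^-8)(760)/(1.207e-07) = 166.9 Ω
R_total = R_1 + R_2 + R_3 = 229 Ω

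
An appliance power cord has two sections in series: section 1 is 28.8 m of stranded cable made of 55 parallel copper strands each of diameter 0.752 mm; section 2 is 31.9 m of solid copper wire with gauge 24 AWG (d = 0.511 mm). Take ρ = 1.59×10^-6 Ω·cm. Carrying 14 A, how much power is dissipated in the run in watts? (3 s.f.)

488 W

ρ = 1.59×10^-6 Ω·cm = 1.59×10^-8 Ω·m
Section 1: A_strand = π(3.7600e-04)² = 4.441e-07 m²; R₁ = ρL/(N·A_s) = (1.59×10^-8)(28.8)/(55×4.441e-07) = 0.01875 Ω
Section 2: A = π(0.511/2 mm)² = π(2.5550e-04 m)² = 2.051e-07 m²
R₂ = (1.59×10^-8)(31.9)/(2.051e-07) = 2.473 Ω
R = R₁ + R₂ = 2.492 Ω
P = I²R = (14)² × 2.492 = 488 W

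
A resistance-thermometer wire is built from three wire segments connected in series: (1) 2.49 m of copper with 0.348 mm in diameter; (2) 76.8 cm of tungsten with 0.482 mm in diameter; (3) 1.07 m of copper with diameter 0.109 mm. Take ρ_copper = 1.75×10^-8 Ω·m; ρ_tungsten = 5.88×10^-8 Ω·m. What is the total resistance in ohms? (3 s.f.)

2.71 Ω

Seg 1: A = π(d/2)² = π(1.7400e-04 m)² = 9.511e-08 m²
R_1 = (1.75×10^-8)(2.49)/(9.511e-08) = 0.4581 Ω
Seg 2: A = π(d/2)² = π(2.4100e-04 m)² = 1.825e-07 m²
R_2 = (5.88×10^-8)(0.768)/(1.825e-07) = 0.2475 Ω
Seg 3: A = π(d/2)² = π(5.4500e-05 m)² = 9.331e-09 m²
R_3 = (1.75×10^-8)(1.07)/(9.331e-09) = 2.007 Ω
R_total = R_1 + R_2 + R_3 = 2.71 Ω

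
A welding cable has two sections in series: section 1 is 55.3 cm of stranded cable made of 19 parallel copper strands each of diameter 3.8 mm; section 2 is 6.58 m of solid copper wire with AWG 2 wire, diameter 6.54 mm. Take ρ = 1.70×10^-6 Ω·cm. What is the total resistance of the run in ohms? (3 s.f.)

ρ = 1.70×10^-6 Ω·cm = 1.70×10^-8 Ω·m
Section 1: A_strand = π(1.9000e-03)² = 1.134e-05 m²; R₁ = ρL/(N·A_s) = (1.70×10^-8)(0.553)/(19×1.134e-05) = 4.363×10^-5 Ω
Section 2: A = π(6.54/2 mm)² = π(3.2700e-03 m)² = 3.359e-05 m²
R₂ = (1.70×10^-8)(6.58)/(3.359e-05) = 0.00333 Ω
R = R₁ + R₂ = 0.00337 Ω

0.00337 Ω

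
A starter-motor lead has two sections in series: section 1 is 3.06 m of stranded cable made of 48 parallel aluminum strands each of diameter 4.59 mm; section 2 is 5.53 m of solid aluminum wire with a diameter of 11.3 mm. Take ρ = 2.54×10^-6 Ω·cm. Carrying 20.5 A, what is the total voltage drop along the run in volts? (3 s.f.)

0.0307 V

ρ = 2.54×10^-6 Ω·cm = 2.54×10^-8 Ω·m
Section 1: A_strand = π(2.2950e-03)² = 1.655e-05 m²; R₁ = ρL/(N·A_s) = (2.54×10^-8)(3.06)/(48×1.655e-05) = 9.786×10^-5 Ω
Section 2: A = π(d/2)² = π(5.6500e-03 m)² = 1.003e-04 m²
R₂ = (2.54×10^-8)(5.53)/(1.003e-04) = 0.001401 Ω
R = R₁ + R₂ = 0.001498 Ω
V = IR = 20.5 × 0.001498 = 0.0307 V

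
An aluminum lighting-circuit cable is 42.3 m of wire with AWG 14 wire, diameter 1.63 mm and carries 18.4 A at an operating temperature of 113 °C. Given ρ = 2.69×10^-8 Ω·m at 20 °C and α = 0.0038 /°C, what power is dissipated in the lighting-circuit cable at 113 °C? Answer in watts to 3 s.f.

250 W

A = π(1.63/2 mm)² = π(8.1500e-04 m)² = 2.087e-06 m²
R₍20₎ = ρL/A = (2.69×10^-8)(42.3)/(2.087e-06) = 0.5453 Ω
R₍113₎ = R₍20₎(1 + αΔT) = 0.5453 × (1 + 0.0038×93) = 0.738 Ω
P = I²R = (18.4)² × 0.738 = 250 W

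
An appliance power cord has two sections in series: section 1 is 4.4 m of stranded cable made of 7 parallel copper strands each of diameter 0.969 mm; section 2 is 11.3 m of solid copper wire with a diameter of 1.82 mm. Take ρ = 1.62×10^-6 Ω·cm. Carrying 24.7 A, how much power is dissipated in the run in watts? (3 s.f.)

ρ = 1.62×10^-6 Ω·cm = 1.62×10^-8 Ω·m
Section 1: A_strand = π(4.8450e-04)² = 7.375e-07 m²; R₁ = ρL/(N·A_s) = (1.62×10^-8)(4.4)/(7×7.375e-07) = 0.01381 Ω
Section 2: A = π(d/2)² = π(9.1000e-04 m)² = 2.602e-06 m²
R₂ = (1.62×10^-8)(11.3)/(2.602e-06) = 0.07037 Ω
R = R₁ + R₂ = 0.08417 Ω
P = I²R = (24.7)² × 0.08417 = 51.4 W

51.4 W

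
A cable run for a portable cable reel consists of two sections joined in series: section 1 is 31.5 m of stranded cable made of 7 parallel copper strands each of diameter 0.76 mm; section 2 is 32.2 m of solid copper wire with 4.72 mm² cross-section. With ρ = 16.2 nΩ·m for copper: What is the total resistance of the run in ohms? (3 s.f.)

ρ = 16.2 nΩ·m = 1.62×10^-8 Ω·m
Section 1: A_strand = π(3.8000e-04)² = 4.536e-07 m²; R₁ = ρL/(N·A_s) = (1.62×10^-8)(31.5)/(7×4.536e-07) = 0.1607 Ω
Section 2: A = 4.72 mm² = 4.720e-06 m²
R₂ = (1.62×10^-8)(32.2)/(4.720e-06) = 0.1105 Ω
R = R₁ + R₂ = 0.271 Ω

0.271 Ω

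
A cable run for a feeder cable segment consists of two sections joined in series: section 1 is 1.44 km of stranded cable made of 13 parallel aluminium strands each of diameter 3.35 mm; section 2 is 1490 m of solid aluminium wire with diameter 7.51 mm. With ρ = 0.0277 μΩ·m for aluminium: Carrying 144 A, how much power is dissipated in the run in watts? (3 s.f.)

ρ = 0.0277 μΩ·m = 2.77×10^-8 Ω·m
Section 1: A_strand = π(1.6750e-03)² = 8.814e-06 m²; R₁ = ρL/(N·A_s) = (2.77×10^-8)(1440)/(13×8.814e-06) = 0.3481 Ω
Section 2: A = π(d/2)² = π(3.7550e-03 m)² = 4.430e-05 m²
R₂ = (2.77×10^-8)(1490)/(4.430e-05) = 0.9317 Ω
R = R₁ + R₂ = 1.28 Ω
P = I²R = (144)² × 1.28 = 26500 W

26500 W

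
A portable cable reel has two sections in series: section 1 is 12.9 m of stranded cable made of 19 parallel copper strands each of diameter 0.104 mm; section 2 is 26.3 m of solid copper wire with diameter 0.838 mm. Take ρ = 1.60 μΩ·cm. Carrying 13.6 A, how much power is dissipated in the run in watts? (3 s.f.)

378 W

ρ = 1.60 μΩ·cm = 1.60×10^-8 Ω·m
Section 1: A_strand = π(5.2000e-05)² = 8.495e-09 m²; R₁ = ρL/(N·A_s) = (1.60×10^-8)(12.9)/(19×8.495e-09) = 1.279 Ω
Section 2: A = π(d/2)² = π(4.1900e-04 m)² = 5.515e-07 m²
R₂ = (1.60×10^-8)(26.3)/(5.515e-07) = 0.763 Ω
R = R₁ + R₂ = 2.042 Ω
P = I²R = (13.6)² × 2.042 = 378 W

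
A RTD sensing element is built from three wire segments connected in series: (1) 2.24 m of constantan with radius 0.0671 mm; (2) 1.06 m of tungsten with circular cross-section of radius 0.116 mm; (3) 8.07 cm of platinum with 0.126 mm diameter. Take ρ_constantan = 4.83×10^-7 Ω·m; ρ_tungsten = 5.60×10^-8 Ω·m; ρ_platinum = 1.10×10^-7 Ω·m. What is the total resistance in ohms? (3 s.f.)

78.6 Ω

Seg 1: A = πr² = π(6.7100e-05 m)² = 1.414e-08 m²
R_1 = (4.83×10^-7)(2.24)/(1.414e-08) = 76.49 Ω
Seg 2: A = πr² = π(1.1600e-04 m)² = 4.227e-08 m²
R_2 = (5.60×10^-8)(1.06)/(4.227e-08) = 1.404 Ω
Seg 3: A = π(d/2)² = π(6.3000e-05 m)² = 1.247e-08 m²
R_3 = (1.10×10^-7)(0.0807)/(1.247e-08) = 0.7119 Ω
R_total = R_1 + R_2 + R_3 = 78.6 Ω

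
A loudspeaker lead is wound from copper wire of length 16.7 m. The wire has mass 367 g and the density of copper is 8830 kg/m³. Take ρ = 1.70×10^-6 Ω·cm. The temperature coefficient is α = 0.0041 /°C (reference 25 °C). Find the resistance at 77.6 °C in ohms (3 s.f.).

ρ = 1.70×10^-6 Ω·cm = 1.70×10^-8 Ω·m
A = m/(density·L) = 0.367/(8830×16.7) = 2.4888e-06 m²
R = ρL/A = (1.70×10^-8)(16.7)/(2.4888e-06) = 0.1141 Ω
R(77.6 °C) = 0.1141 × (1 + 0.0041×52.6) = 0.139 Ω

0.139 Ω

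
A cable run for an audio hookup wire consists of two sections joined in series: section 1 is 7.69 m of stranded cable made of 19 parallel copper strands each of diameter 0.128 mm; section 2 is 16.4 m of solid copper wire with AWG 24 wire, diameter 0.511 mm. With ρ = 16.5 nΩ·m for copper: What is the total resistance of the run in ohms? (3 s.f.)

1.84 Ω

ρ = 16.5 nΩ·m = 1.65×10^-8 Ω·m
Section 1: A_strand = π(6.4000e-05)² = 1.287e-08 m²; R₁ = ρL/(N·A_s) = (1.65×10^-8)(7.69)/(19×1.287e-08) = 0.519 Ω
Section 2: A = π(0.511/2 mm)² = π(2.5550e-04 m)² = 2.051e-07 m²
R₂ = (1.65×10^-8)(16.4)/(2.051e-07) = 1.319 Ω
R = R₁ + R₂ = 1.84 Ω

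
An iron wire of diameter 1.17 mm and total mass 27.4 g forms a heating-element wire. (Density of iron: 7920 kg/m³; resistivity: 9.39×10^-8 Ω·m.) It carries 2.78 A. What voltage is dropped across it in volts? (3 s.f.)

A = π(d/2)² = π(5.8500e-04 m)² = 1.0751e-06 m²
L = m/(density·A) = 0.0274/(7920×1.0751e-06) = 3.218 m
R = ρL/A = (9.39×10^-8)(3.218)/(1.0751e-06) = 0.281 Ω
V = IR = 2.78 × 0.281 = 0.781 V

0.781 V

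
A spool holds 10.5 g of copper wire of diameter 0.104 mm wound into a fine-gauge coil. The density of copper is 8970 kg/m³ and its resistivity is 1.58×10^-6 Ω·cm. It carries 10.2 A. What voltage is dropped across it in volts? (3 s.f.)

ρ = 1.58×10^-6 Ω·cm = 1.58×10^-8 Ω·m
A = π(d/2)² = π(5.2000e-05 m)² = 8.4949e-09 m²
L = m/(density·A) = 0.0105/(8970×8.4949e-09) = 137.8 m
R = ρL/A = (1.58×10^-8)(137.8)/(8.4949e-09) = 256.3 Ω
V = IR = 10.2 × 256.3 = 2610 V

2610 V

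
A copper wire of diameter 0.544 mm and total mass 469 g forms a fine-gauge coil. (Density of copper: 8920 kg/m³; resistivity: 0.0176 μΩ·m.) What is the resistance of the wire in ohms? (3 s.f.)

17.1 Ω

ρ = 0.0176 μΩ·m = 1.76×10^-8 Ω·m
A = π(d/2)² = π(2.7200e-04 m)² = 2.3243e-07 m²
L = m/(density·A) = 0.469/(8920×2.3243e-07) = 226.2 m
R = ρL/A = (1.76×10^-8)(226.2)/(2.3243e-07) = 17.1 Ω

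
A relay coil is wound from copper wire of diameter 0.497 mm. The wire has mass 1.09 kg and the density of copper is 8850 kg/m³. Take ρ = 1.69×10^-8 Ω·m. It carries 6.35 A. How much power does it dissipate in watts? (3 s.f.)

2230 W

A = π(d/2)² = π(2.4850e-04 m)² = 1.9400e-07 m²
L = m/(density·A) = 1.09/(8850×1.9400e-07) = 634.9 m
R = ρL/A = (1.69×10^-8)(634.9)/(1.9400e-07) = 55.31 Ω
P = I²R = (6.35)² × 55.31 = 2230 W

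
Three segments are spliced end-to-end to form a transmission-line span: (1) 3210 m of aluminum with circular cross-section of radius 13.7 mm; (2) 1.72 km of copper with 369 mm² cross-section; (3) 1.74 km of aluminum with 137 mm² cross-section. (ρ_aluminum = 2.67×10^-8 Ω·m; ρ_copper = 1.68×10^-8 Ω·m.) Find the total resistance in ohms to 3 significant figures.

0.563 Ω

Seg 1: A = πr² = π(1.3700e-02 m)² = 5.896e-04 m²
R_1 = (2.67×10^-8)(3210)/(5.896e-04) = 0.1454 Ω
Seg 2: A = 369 mm² = 3.690e-04 m²
R_2 = (1.68×10^-8)(1720)/(3.690e-04) = 0.07831 Ω
Seg 3: A = 137 mm² = 1.370e-04 m²
R_3 = (2.67×10^-8)(1740)/(1.370e-04) = 0.3391 Ω
R_total = R_1 + R_2 + R_3 = 0.563 Ω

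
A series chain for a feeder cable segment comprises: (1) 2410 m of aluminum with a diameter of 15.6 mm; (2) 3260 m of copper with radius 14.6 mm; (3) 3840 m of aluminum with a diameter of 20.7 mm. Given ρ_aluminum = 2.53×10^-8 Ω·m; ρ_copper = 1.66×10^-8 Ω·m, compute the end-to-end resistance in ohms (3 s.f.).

0.688 Ω

Seg 1: A = π(d/2)² = π(7.8000e-03 m)² = 1.911e-04 m²
R_1 = (2.53×10^-8)(2410)/(1.911e-04) = 0.319 Ω
Seg 2: A = πr² = π(1.4600e-02 m)² = 6.697e-04 m²
R_2 = (1.66×10^-8)(3260)/(6.697e-04) = 0.08081 Ω
Seg 3: A = π(d/2)² = π(1.0350e-02 m)² = 3.365e-04 m²
R_3 = (2.53×10^-8)(3840)/(3.365e-04) = 0.2887 Ω
R_total = R_1 + R_2 + R_3 = 0.688 Ω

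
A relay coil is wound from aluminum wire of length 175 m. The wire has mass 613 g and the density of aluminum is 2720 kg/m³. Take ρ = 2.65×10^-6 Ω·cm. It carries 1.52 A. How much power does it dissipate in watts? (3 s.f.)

ρ = 2.65×10^-6 Ω·cm = 2.65×10^-8 Ω·m
A = m/(density·L) = 0.613/(2720×175) = 1.2878e-06 m²
R = ρL/A = (2.65×10^-8)(175)/(1.2878e-06) = 3.601 Ω
P = I²R = (1.52)² × 3.601 = 8.32 W

8.32 W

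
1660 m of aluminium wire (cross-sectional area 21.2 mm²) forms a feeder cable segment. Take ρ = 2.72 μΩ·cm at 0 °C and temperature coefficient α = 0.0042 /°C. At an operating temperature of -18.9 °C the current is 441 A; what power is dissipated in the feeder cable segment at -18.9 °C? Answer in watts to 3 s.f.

3.81×10^5 W

ρ = 2.72 μΩ·cm = 2.72×10^-8 Ω·m
A = 21.2 mm² = 2.120e-05 m²
R₍0₎ = ρL/A = (2.72×10^-8)(1660)/(2.120e-05) = 2.13 Ω
R₍-18.9₎ = R₍0₎(1 + αΔT) = 2.13 × (1 + 0.0042×-18.9) = 1.961 Ω
P = I²R = (441)² × 1.961 = 3.81×10^5 W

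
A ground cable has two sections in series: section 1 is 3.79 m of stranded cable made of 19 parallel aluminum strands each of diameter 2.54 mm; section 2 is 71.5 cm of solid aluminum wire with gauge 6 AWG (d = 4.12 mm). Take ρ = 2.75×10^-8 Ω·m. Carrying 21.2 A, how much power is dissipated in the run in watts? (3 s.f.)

Section 1: A_strand = π(1.2700e-03)² = 5.067e-06 m²; R₁ = ρL/(N·A_s) = (2.75×10^-8)(3.79)/(19×5.067e-06) = 0.001083 Ω
Section 2: A = π(4.12/2 mm)² = π(2.0600e-03 m)² = 1.333e-05 m²
R₂ = (2.75×10^-8)(0.715)/(1.333e-05) = 0.001475 Ω
R = R₁ + R₂ = 0.002557 Ω
P = I²R = (21.2)² × 0.002557 = 1.15 W

1.15 W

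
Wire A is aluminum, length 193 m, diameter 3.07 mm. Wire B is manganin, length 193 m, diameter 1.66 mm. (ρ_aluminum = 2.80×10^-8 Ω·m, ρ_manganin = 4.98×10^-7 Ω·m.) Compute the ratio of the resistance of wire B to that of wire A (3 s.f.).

60.8

R ∝ ρL/d², so R_B/R_A = (ρ_B/ρ_A) × (d_A/d_B)²
= (4.98×10^-7/2.80×10^-8) × (3.07/1.66)² = 60.8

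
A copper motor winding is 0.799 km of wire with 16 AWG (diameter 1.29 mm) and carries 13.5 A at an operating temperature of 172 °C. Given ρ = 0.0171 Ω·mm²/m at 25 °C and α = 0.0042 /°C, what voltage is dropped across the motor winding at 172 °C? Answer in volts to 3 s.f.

ρ = 0.0171 Ω·mm²/m = 1.71×10^-8 Ω·m
A = π(1.29/2 mm)² = π(6.4500e-04 m)² = 1.307e-06 m²
R₍25₎ = ρL/A = (1.71×10^-8)(799)/(1.307e-06) = 10.45 Ω
R₍172₎ = R₍25₎(1 + αΔT) = 10.45 × (1 + 0.0042×147) = 16.91 Ω
V = IR = 13.5 × 16.91 = 228 V

228 V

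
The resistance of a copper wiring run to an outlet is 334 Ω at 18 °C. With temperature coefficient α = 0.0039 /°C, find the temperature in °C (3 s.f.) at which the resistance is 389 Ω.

R = R₀(1 + α(T − T₀)) ⇒ T = T₀ + (R/R₀ − 1)/α
T = 18 + (389/334 − 1)/0.0039 = 18 + (0.1647)/0.0039 = 60.2 °C

60.2 °C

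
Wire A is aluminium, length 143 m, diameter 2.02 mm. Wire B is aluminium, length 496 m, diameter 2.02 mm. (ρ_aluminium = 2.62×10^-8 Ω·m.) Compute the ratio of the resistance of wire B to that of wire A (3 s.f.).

3.47

R ∝ ρL/d², so R_B/R_A = (L_B/L_A)
= (496/143) = 3.47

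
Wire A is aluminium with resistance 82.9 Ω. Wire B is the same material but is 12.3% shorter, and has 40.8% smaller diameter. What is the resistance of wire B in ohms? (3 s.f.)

207 Ω

R ∝ L/d², so R_B/R_A = (1 − 12.3/100) × (1 − 40.8/100)⁻²
= 0.877 × 2.853 = 2.502
R_B = 2.502 × 82.9 = 207 Ω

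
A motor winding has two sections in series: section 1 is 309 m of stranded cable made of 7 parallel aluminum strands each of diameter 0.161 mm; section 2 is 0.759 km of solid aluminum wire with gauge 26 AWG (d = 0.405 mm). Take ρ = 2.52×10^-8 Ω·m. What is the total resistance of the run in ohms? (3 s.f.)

203 Ω

Section 1: A_strand = π(8.0500e-05)² = 2.036e-08 m²; R₁ = ρL/(N·A_s) = (2.52×10^-8)(309)/(7×2.036e-08) = 54.64 Ω
Section 2: A = π(0.405/2 mm)² = π(2.0250e-04 m)² = 1.288e-07 m²
R₂ = (2.52×10^-8)(759)/(1.288e-07) = 148.5 Ω
R = R₁ + R₂ = 203 Ω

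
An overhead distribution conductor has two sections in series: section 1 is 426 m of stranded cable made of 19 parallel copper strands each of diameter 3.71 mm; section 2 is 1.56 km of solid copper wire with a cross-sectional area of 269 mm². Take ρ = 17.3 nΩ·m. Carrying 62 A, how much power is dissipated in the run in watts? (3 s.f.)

ρ = 17.3 nΩ·m = 1.73×10^-8 Ω·m
Section 1: A_strand = π(1.8550e-03)² = 1.081e-05 m²; R₁ = ρL/(N·A_s) = (1.73×10^-8)(426)/(19×1.081e-05) = 0.03588 Ω
Section 2: A = 269 mm² = 2.690e-04 m²
R₂ = (1.73×10^-8)(1560)/(2.690e-04) = 0.1003 Ω
R = R₁ + R₂ = 0.1362 Ω
P = I²R = (62)² × 0.1362 = 524 W

524 W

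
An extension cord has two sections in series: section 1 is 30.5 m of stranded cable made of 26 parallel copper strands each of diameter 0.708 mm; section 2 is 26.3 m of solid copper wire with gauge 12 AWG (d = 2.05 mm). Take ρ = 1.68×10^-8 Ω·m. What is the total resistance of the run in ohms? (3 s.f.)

0.184 Ω

Section 1: A_strand = π(3.5400e-04)² = 3.937e-07 m²; R₁ = ρL/(N·A_s) = (1.68×10^-8)(30.5)/(26×3.937e-07) = 0.05006 Ω
Section 2: A = π(2.05/2 mm)² = π(1.0250e-03 m)² = 3.301e-06 m²
R₂ = (1.68×10^-8)(26.3)/(3.301e-06) = 0.1339 Ω
R = R₁ + R₂ = 0.184 Ω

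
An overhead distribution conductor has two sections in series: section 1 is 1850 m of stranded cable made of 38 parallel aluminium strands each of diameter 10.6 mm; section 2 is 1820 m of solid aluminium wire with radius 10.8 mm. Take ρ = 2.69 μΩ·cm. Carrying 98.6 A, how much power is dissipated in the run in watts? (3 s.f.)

1440 W

ρ = 2.69 μΩ·cm = 2.69×10^-8 Ω·m
Section 1: A_strand = π(5.3000e-03)² = 8.825e-05 m²; R₁ = ρL/(N·A_s) = (2.69×10^-8)(1850)/(38×8.825e-05) = 0.01484 Ω
Section 2: A = πr² = π(1.0800e-02 m)² = 3.664e-04 m²
R₂ = (2.69×10^-8)(1820)/(3.664e-04) = 0.1336 Ω
R = R₁ + R₂ = 0.1484 Ω
P = I²R = (98.6)² × 0.1484 = 1440 W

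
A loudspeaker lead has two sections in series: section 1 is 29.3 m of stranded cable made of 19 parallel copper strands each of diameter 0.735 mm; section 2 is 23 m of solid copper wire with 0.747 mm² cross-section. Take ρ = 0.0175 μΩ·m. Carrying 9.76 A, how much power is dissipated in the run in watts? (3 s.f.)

ρ = 0.0175 μΩ·m = 1.75×10^-8 Ω·m
Section 1: A_strand = π(3.6750e-04)² = 4.243e-07 m²; R₁ = ρL/(N·A_s) = (1.75×10^-8)(29.3)/(19×4.243e-07) = 0.0636 Ω
Section 2: A = 0.747 mm² = 7.470e-07 m²
R₂ = (1.75×10^-8)(23)/(7.470e-07) = 0.5388 Ω
R = R₁ + R₂ = 0.6024 Ω
P = I²R = (9.76)² × 0.6024 = 57.4 W

57.4 W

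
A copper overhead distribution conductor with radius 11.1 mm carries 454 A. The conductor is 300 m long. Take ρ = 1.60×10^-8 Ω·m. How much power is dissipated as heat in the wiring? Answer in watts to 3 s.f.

2560 W

A = πr² = π(1.1100e-02 m)² = 3.871e-04 m²
R = ρL/A = (1.60×10^-8)(300)/(3.871e-04) = 0.0124 Ω
P = I²R = (454)² × 0.0124 = 2560 W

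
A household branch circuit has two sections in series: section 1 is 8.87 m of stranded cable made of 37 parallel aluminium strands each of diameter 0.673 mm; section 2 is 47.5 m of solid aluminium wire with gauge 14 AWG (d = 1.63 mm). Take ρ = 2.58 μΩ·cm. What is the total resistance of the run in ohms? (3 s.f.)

ρ = 2.58 μΩ·cm = 2.58×10^-8 Ω·m
Section 1: A_strand = π(3.3650e-04)² = 3.557e-07 m²; R₁ = ρL/(N·A_s) = (2.58×10^-8)(8.87)/(37×3.557e-07) = 0.01739 Ω
Section 2: A = π(1.63/2 mm)² = π(8.1500e-04 m)² = 2.087e-06 m²
R₂ = (2.58×10^-8)(47.5)/(2.087e-06) = 0.5873 Ω
R = R₁ + R₂ = 0.605 Ω

0.605 Ω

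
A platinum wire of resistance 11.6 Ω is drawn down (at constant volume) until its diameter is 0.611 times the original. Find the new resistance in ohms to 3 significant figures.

Volume constant ⇒ L' = L/r² with r = 0.611. R' = ρL'/A' = ρ(L/r²)/(πr²d₀²/4) = R/r⁴.
R' = 7.175 × 11.6 = 83.2 Ω

83.2 Ω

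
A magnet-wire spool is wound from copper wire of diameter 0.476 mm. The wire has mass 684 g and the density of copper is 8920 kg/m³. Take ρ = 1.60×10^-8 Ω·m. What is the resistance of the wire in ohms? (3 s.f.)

38.7 Ω

A = π(d/2)² = π(2.3800e-04 m)² = 1.7795e-07 m²
L = m/(density·A) = 0.684/(8920×1.7795e-07) = 430.9 m
R = ρL/A = (1.60×10^-8)(430.9)/(1.7795e-07) = 38.7 Ω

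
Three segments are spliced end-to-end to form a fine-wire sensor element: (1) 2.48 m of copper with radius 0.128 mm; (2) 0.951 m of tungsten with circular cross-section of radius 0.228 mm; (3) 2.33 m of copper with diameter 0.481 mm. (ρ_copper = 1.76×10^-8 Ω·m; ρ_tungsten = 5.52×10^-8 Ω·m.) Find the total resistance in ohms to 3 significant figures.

Seg 1: A = πr² = π(1.2800e-04 m)² = 5.147e-08 m²
R_1 = (1.76×10^-8)(2.48)/(5.147e-08) = 0.848 Ω
Seg 2: A = πr² = π(2.2800e-04 m)² = 1.633e-07 m²
R_2 = (5.52×10^-8)(0.951)/(1.633e-07) = 0.3214 Ω
Seg 3: A = π(d/2)² = π(2.4050e-04 m)² = 1.817e-07 m²
R_3 = (1.76×10^-8)(2.33)/(1.817e-07) = 0.2257 Ω
R_total = R_1 + R_2 + R_3 = 1.40 Ω

1.40 Ω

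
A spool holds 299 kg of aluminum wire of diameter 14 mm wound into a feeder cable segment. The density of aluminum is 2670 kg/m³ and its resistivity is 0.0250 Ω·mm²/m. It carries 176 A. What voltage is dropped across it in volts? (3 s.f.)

20.8 V

ρ = 0.0250 Ω·mm²/m = 2.50×10^-8 Ω·m
A = π(d/2)² = π(7.0000e-03 m)² = 1.5394e-04 m²
L = m/(density·A) = 299/(2670×1.5394e-04) = 727.5 m
R = ρL/A = (2.50×10^-8)(727.5)/(1.5394e-04) = 0.1181 Ω
V = IR = 176 × 0.1181 = 20.8 V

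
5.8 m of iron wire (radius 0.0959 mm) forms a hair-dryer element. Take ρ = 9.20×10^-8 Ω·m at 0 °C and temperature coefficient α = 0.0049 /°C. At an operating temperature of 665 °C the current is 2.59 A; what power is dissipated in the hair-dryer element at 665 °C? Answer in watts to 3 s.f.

A = πr² = π(9.5900e-05 m)² = 2.889e-08 m²
R₍0₎ = ρL/A = (9.20×10^-8)(5.8)/(2.889e-08) = 18.47 Ω
R₍665₎ = R₍0₎(1 + αΔT) = 18.47 × (1 + 0.0049×665) = 78.65 Ω
P = I²R = (2.59)² × 78.65 = 528 W

528 W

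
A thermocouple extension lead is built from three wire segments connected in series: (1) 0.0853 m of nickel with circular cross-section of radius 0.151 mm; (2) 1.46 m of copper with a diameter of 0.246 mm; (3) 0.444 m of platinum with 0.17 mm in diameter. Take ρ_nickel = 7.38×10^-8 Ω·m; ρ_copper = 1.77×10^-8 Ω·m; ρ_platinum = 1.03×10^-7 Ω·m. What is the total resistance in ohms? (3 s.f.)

2.65 Ω

Seg 1: A = πr² = π(1.5100e-04 m)² = 7.163e-08 m²
R_1 = (7.38×10^-8)(0.0853)/(7.163e-08) = 0.08788 Ω
Seg 2: A = π(d/2)² = π(1.2300e-04 m)² = 4.753e-08 m²
R_2 = (1.77×10^-8)(1.46)/(4.753e-08) = 0.5437 Ω
Seg 3: A = π(d/2)² = π(8.5000e-05 m)² = 2.270e-08 m²
R_3 = (1.03×10^-7)(0.444)/(2.270e-08) = 2.015 Ω
R_total = R_1 + R_2 + R_3 = 2.65 Ω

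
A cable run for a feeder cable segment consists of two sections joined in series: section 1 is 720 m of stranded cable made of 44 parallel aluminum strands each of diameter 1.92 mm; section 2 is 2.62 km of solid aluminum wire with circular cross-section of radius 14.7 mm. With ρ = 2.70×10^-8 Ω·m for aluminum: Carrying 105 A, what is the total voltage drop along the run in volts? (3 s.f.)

27.0 V

Section 1: A_strand = π(9.6000e-04)² = 2.895e-06 m²; R₁ = ρL/(N·A_s) = (2.70×10^-8)(720)/(44×2.895e-06) = 0.1526 Ω
Section 2: A = πr² = π(1.4700e-02 m)² = 6.789e-04 m²
R₂ = (2.70×10^-8)(2620)/(6.789e-04) = 0.1042 Ω
R = R₁ + R₂ = 0.2568 Ω
V = IR = 105 × 0.2568 = 27.0 V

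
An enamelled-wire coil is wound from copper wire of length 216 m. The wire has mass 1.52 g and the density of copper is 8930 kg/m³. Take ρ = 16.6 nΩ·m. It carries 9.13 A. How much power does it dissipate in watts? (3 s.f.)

3.79×10^5 W

ρ = 16.6 nΩ·m = 1.66×10^-8 Ω·m
A = m/(density·L) = 0.00152/(8930×216) = 7.8802e-10 m²
R = ρL/A = (1.66×10^-8)(216)/(7.8802e-10) = 4550 Ω
P = I²R = (9.13)² × 4550 = 3.79×10^5 W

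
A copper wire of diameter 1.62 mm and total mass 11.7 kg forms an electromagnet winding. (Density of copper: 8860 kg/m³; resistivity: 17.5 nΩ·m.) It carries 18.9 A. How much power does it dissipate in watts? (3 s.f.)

ρ = 17.5 nΩ·m = 1.75×10^-8 Ω·m
A = π(d/2)² = π(8.1000e-04 m)² = 2.0612e-06 m²
L = m/(density·A) = 11.7/(8860×2.0612e-06) = 640.7 m
R = ρL/A = (1.75×10^-8)(640.7)/(2.0612e-06) = 5.439 Ω
P = I²R = (18.9)² × 5.439 = 1940 W

1940 W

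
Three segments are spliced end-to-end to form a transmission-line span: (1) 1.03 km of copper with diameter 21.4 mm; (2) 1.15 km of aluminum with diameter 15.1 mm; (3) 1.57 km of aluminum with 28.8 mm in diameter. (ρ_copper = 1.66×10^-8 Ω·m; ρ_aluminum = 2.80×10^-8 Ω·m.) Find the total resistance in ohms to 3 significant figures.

0.295 Ω

Seg 1: A = π(d/2)² = π(1.0700e-02 m)² = 3.597e-04 m²
R_1 = (1.66×10^-8)(1030)/(3.597e-04) = 0.04754 Ω
Seg 2: A = π(d/2)² = π(7.5500e-03 m)² = 1.791e-04 m²
R_2 = (2.80×10^-8)(1150)/(1.791e-04) = 0.1798 Ω
Seg 3: A = π(d/2)² = π(1.4400e-02 m)² = 6.514e-04 m²
R_3 = (2.80×10^-8)(1570)/(6.514e-04) = 0.06748 Ω
R_total = R_1 + R_2 + R_3 = 0.295 Ω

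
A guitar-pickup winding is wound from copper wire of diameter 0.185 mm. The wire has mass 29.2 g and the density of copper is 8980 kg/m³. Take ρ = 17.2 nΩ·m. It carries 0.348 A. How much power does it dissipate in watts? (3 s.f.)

9.37 W

ρ = 17.2 nΩ·m = 1.72×10^-8 Ω·m
A = π(d/2)² = π(9.2500e-05 m)² = 2.6880e-08 m²
L = m/(density·A) = 0.0292/(8980×2.6880e-08) = 121 m
R = ρL/A = (1.72×10^-8)(121)/(2.6880e-08) = 77.4 Ω
P = I²R = (0.348)² × 77.4 = 9.37 W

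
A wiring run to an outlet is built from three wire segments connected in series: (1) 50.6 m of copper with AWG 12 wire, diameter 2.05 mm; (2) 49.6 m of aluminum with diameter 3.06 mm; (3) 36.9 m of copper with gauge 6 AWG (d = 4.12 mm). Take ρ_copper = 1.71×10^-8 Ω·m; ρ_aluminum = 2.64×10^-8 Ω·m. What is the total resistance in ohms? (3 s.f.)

Seg 1: A = π(2.05/2 mm)² = π(1.0250e-03 m)² = 3.301e-06 m²
R_1 = (1.71×10^-8)(50.6)/(3.301e-06) = 0.2621 Ω
Seg 2: A = π(d/2)² = π(1.5300e-03 m)² = 7.354e-06 m²
R_2 = (2.64×10^-8)(49.6)/(7.354e-06) = 0.1781 Ω
Seg 3: A = π(4.12/2 mm)² = π(2.0600e-03 m)² = 1.333e-05 m²
R_3 = (1.71×10^-8)(36.9)/(1.333e-05) = 0.04733 Ω
R_total = R_1 + R_2 + R_3 = 0.488 Ω

0.488 Ω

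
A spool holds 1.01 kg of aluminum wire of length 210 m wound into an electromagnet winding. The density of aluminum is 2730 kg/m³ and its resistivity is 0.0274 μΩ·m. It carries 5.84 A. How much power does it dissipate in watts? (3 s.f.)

ρ = 0.0274 μΩ·m = 2.74×10^-8 Ω·m
A = m/(density·L) = 1.01/(2730×210) = 1.7617e-06 m²
R = ρL/A = (2.74×10^-8)(210)/(1.7617e-06) = 3.266 Ω
P = I²R = (5.84)² × 3.266 = 111 W

111 W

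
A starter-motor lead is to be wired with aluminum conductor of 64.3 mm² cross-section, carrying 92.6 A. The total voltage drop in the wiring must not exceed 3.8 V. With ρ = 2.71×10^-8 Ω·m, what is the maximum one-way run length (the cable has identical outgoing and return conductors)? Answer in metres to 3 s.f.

48.7 m

A = 64.3 mm² = 6.430e-05 m²
L_max = V_max·A/(2·ρI) = (3.8)(6.430e-05)/(2×2.71×10^-8×92.6) = 48.7 m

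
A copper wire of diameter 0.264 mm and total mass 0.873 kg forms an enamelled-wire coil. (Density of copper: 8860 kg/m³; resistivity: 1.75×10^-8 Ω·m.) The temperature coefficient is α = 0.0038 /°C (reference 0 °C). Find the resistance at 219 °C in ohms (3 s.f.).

A = π(d/2)² = π(1.3200e-04 m)² = 5.4739e-08 m²
L = m/(density·A) = 0.873/(8860×5.4739e-08) = 1800 m
R = ρL/A = (1.75×10^-8)(1800)/(5.4739e-08) = 575.5 Ω
R(219 °C) = 575.5 × (1 + 0.0038×219) = 1050 Ω

1050 Ω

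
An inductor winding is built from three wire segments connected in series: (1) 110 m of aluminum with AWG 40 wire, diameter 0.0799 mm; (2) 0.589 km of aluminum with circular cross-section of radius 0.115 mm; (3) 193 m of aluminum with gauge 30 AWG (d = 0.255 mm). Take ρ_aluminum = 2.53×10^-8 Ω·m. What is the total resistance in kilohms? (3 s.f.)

1.01 kΩ

Seg 1: A = π(0.0799/2 mm)² = π(3.9950e-05 m)² = 5.014e-09 m²
R_1 = (2.53×10^-8)(110)/(5.014e-09) = 555 Ω
Seg 2: A = πr² = π(1.1500e-04 m)² = 4.155e-08 m²
R_2 = (2.53×10^-8)(589)/(4.155e-08) = 358.7 Ω
Seg 3: A = π(0.255/2 mm)² = π(1.2750e-04 m)² = 5.107e-08 m²
R_3 = (2.53×10^-8)(193)/(5.107e-08) = 95.61 Ω
R_total = R_1 + R_2 + R_3 = 1.01 kΩ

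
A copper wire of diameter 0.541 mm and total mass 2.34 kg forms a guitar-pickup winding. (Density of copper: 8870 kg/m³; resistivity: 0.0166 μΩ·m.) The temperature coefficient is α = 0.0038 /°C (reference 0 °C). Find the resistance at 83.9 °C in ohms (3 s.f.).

ρ = 0.0166 μΩ·m = 1.66×10^-8 Ω·m
A = π(d/2)² = π(2.7050e-04 m)² = 2.2987e-07 m²
L = m/(density·A) = 2.34/(8870×2.2987e-07) = 1148 m
R = ρL/A = (1.66×10^-8)(1148)/(2.2987e-07) = 82.88 Ω
R(83.9 °C) = 82.88 × (1 + 0.0038×83.9) = 109 Ω

109 Ω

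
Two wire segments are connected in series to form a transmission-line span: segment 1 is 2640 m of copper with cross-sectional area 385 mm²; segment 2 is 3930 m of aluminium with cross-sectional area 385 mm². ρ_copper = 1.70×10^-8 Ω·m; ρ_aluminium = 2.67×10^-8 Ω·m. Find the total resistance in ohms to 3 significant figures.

Segment 1: A = 385 mm² = 3.850e-04 m²
R₁ = ρL/A = (1.70×10^-8)(2640)/(3.850e-04) = 0.1166 Ω
R₂ = (2.67×10^-8)(3930)/(3.850e-04) = 0.2725 Ω
R = R₁ + R₂ = 0.389 Ω

0.389 Ω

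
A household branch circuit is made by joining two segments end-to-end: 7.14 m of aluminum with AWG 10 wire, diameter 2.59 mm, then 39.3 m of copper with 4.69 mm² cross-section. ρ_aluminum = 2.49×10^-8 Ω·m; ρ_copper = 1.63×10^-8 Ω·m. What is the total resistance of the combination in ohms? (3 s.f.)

Segment 1: A = π(2.59/2 mm)² = π(1.2950e-03 m)² = 5.269e-06 m²
R₁ = ρL/A = (2.49×10^-8)(7.14)/(5.269e-06) = 0.03374 Ω
Segment 2: A = 4.69 mm² = 4.690e-06 m²
R₂ = (1.63×10^-8)(39.3)/(4.690e-06) = 0.1366 Ω
R = R₁ + R₂ = 0.170 Ω

0.170 Ω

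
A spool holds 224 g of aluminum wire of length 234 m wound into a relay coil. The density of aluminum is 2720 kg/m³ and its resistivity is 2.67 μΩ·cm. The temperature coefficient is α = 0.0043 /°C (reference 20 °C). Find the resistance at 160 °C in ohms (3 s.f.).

28.4 Ω

ρ = 2.67 μΩ·cm = 2.67×10^-8 Ω·m
A = m/(density·L) = 0.224/(2720×234) = 3.5194e-07 m²
R = ρL/A = (2.67×10^-8)(234)/(3.5194e-07) = 17.75 Ω
R(160 °C) = 17.75 × (1 + 0.0043×140) = 28.4 Ω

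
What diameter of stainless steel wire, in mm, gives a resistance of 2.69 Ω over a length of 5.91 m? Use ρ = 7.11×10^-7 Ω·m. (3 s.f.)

1.41 mm

A = ρL/R = (7.11×10^-7)(5.91)/(2.69) = 1.562e-06 m²
d = 2√(A/π) = 1.410e-03 m = 1.41 mm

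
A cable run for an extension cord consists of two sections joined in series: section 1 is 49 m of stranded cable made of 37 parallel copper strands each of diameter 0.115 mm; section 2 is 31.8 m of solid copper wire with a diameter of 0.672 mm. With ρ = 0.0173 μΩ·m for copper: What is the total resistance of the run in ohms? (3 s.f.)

3.76 Ω

ρ = 0.0173 μΩ·m = 1.73×10^-8 Ω·m
Section 1: A_strand = π(5.7500e-05)² = 1.039e-08 m²; R₁ = ρL/(N·A_s) = (1.73×10^-8)(49)/(37×1.039e-08) = 2.206 Ω
Section 2: A = π(d/2)² = π(3.3600e-04 m)² = 3.547e-07 m²
R₂ = (1.73×10^-8)(31.8)/(3.547e-07) = 1.551 Ω
R = R₁ + R₂ = 3.76 Ω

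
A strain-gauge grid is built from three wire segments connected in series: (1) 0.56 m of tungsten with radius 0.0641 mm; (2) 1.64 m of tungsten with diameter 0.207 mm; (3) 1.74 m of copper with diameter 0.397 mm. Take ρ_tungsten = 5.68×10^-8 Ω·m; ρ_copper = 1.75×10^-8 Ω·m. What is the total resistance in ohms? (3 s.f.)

Seg 1: A = πr² = π(6.4100e-05 m)² = 1.291e-08 m²
R_1 = (5.68×10^-8)(0.56)/(1.291e-08) = 2.464 Ω
Seg 2: A = π(d/2)² = π(1.0350e-04 m)² = 3.365e-08 m²
R_2 = (5.68×10^-8)(1.64)/(3.365e-08) = 2.768 Ω
Seg 3: A = π(d/2)² = π(1.9850e-04 m)² = 1.238e-07 m²
R_3 = (1.75×10^-8)(1.74)/(1.238e-07) = 0.246 Ω
R_total = R_1 + R_2 + R_3 = 5.48 Ω

5.48 Ω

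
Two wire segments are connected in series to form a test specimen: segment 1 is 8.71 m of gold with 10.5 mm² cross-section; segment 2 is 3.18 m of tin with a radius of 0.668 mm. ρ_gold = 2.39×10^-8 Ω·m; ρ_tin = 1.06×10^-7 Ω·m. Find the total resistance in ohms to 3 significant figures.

0.260 Ω

Segment 1: A = 10.5 mm² = 1.050e-05 m²
R₁ = ρL/A = (2.39×10^-8)(8.71)/(1.050e-05) = 0.01983 Ω
Segment 2: A = πr² = π(6.6800e-04 m)² = 1.402e-06 m²
R₂ = (1.06×10^-7)(3.18)/(1.402e-06) = 0.2405 Ω
R = R₁ + R₂ = 0.260 Ω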